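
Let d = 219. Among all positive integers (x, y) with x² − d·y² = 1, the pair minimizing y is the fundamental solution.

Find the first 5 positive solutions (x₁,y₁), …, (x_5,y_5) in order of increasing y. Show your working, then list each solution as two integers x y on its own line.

74 5
10951 740
1620674 109515
239848801 16207480
35496001874 2398597525

√219 → a₀=14, period (1,3,1,28); ℓ=4 even so k=3
step 0: (14, 1)  from 14·(1,0) + (0,1)
step 1: (15, 1)  from 1·(14,1) + (1,0)
step 2: (59, 4)  from 3·(15,1) + (14,1)
step 3: (74, 5)  from 1·(59,4) + (15,1)
(x₁, y₁) = (74, 5);  74² − 219·5² = 1 ✓
(x_2, y_2) = (74·74 + 219·5·5, 74·5 + 5·74) = (10951, 740)
(x_3, y_3) = (74·10951 + 219·5·740, 74·740 + 5·10951) = (1620674, 109515)
(x_4, y_4) = (74·1620674 + 219·5·109515, 74·109515 + 5·1620674) = (239848801, 16207480)
(x_5, y_5) = (74·239848801 + 219·5·16207480, 74·16207480 + 5·239848801) = (35496001874, 2398597525)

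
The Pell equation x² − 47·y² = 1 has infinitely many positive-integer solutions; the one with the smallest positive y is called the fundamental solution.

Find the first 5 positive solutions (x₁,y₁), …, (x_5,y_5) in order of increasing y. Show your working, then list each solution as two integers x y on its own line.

[6; 1,5,1,12] for √47; ℓ=4 ⇒ convergent index 3
step 0: (6, 1)  from 6·(1,0) + (0,1)
step 1: (7, 1)  from 1·(6,1) + (1,0)
step 2: (41, 6)  from 5·(7,1) + (6,1)
step 3: (48, 7)  from 1·(41,6) + (7,1)
fundamental: x₁=48, y₁=7  (since 2304 − 47·49 = 1)
n=2: (48,7)∘(48,7) = (48·48+47·7·7, 48·7+7·48) = (4607,672)
n=3: (4607,672)∘(48,7) = (48·4607+47·7·672, 48·672+7·4607) = (442224,64505)
n=4: (442224,64505)∘(48,7) = (48·442224+47·7·64505, 48·64505+7·442224) = (42448897,6191808)
n=5: (42448897,6191808)∘(48,7) = (48·42448897+47·7·6191808, 48·6191808+7·42448897) = (4074651888,594349063)

48 7
4607 672
442224 64505
42448897 6191808
4074651888 594349063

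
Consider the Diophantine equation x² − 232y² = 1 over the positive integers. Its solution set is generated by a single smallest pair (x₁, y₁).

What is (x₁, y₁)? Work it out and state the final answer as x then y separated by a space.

[15; 4,3,7,3,4,30] for √232; ℓ=6 ⇒ convergent index 5
step 0: (15, 1)  from 15·(1,0) + (0,1)
step 1: (61, 4)  from 4·(15,1) + (1,0)
…
step 3: (1447, 95)  from 7·(198,13) + (61,4)
step 4: (4539, 298)  from 3·(1447,95) + (198,13)
step 5: (19603, 1287)  from 4·(4539,298) + (1447,95)
fundamental: x₁=19603, y₁=1287  (since 384277609 − 232·1656369 = 1)

19603 1287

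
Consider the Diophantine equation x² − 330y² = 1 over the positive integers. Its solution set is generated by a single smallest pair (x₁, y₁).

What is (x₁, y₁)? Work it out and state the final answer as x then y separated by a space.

109 6

√330 → a₀=18, period (6,36); ℓ=2 even so k=1
k=0  a_k=18  p_k/q_k = 18/1
k=1  a_k=6  p_k/q_k = 109/6
fundamental: x₁=109, y₁=6  (since 11881 − 330·36 = 1)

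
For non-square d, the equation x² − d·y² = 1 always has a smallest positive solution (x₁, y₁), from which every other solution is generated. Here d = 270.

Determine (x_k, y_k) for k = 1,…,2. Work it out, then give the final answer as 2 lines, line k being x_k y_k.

[16; 2,3,6,3,2,32] for √270; ℓ=6 ⇒ convergent index 5
a_0=16:  p_0=16·1+0=16,  q_0=16·0+1=1
a_1=2:  p_1=2·16+1=33,  q_1=2·1+0=2
…
a_3=6:  p_3=6·115+33=723,  q_3=6·7+2=44
a_4=3:  p_4=3·723+115=2284,  q_4=3·44+7=139
a_5=2:  p_5=2·2284+723=5291,  q_5=2·139+44=322
fundamental: x₁=5291, y₁=322  (since 27994681 − 270·103684 = 1)
n=2: (5291,322)∘(5291,322) = (5291·5291+270·322·322, 5291·322+322·5291) = (55989361,3407404)

5291 322
55989361 3407404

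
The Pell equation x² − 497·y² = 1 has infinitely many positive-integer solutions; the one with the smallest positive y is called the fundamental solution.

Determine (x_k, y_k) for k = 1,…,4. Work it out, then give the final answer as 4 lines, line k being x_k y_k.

1201887 53912
2889064721537 129592263888
6944658661946678751 311510514535059400
16693389930459326703284737 748800875565868281911712

d=497: √d = [22; 3,2,2,5,6,5,2,2,3,44] (ℓ=10, even), read p_9/q_9
step 0: (22, 1)  from 22·(1,0) + (0,1)
step 1: (67, 3)  from 3·(22,1) + (1,0)
…
step 3: (379, 17)  from 2·(156,7) + (67,3)
step 4: (2051, 92)  from 5·(379,17) + (156,7)
step 5: (12685, 569)  from 6·(2051,92) + (379,17)
step 6: (65476, 2937)  from 5·(12685,569) + (2051,92)
step 7: (143637, 6443)  from 2·(65476,2937) + (12685,569)
step 8: (352750, 15823)  from 2·(143637,6443) + (65476,2937)
step 9: (1201887, 53912)  from 3·(352750,15823) + (143637,6443)
(x₁, y₁) = (1201887, 53912);  1201887² − 497·53912² = 1 ✓
n=2: (1201887,53912)∘(1201887,53912) = (1201887·1201887+497·53912·53912, 1201887·53912+53912·1201887) = (2889064721537,129592263888)
n=3: (2889064721537,129592263888)∘(1201887,53912) = (1201887·2889064721537+497·53912·129592263888, 1201887·129592263888+53912·2889064721537) = (6944658661946678751,311510514535059400)
n=4: (6944658661946678751,311510514535059400)∘(1201887,53912) = (1201887·6944658661946678751+497·53912·311510514535059400, 1201887·311510514535059400+53912·6944658661946678751) = (16693389930459326703284737,748800875565868281911712)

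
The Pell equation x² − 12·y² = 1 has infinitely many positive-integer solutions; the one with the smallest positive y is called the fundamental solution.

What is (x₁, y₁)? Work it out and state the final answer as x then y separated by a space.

7 2

√12 → a₀=3, period (2,6); ℓ=2 even so k=1
a_0=3:  p_0=3·1+0=3,  q_0=3·0+1=1
a_1=2:  p_1=2·3+1=7,  q_1=2·1+0=2
(x₁, y₁) = (7, 2);  7² − 12·2² = 1 ✓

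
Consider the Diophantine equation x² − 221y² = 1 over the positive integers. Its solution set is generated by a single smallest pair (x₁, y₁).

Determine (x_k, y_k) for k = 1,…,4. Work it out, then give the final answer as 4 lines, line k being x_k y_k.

√221 → a₀=14, period (1,6,2,6,1,28); ℓ=6 even so k=5
a_0=14:  p_0=14·1+0=14,  q_0=14·0+1=1
a_1=1:  p_1=1·14+1=15,  q_1=1·1+0=1
…
a_3=2:  p_3=2·104+15=223,  q_3=2·7+1=15
a_4=6:  p_4=6·223+104=1442,  q_4=6·15+7=97
a_5=1:  p_5=1·1442+223=1665,  q_5=1·97+15=112
fundamental: x₁=1665, y₁=112  (since 2772225 − 221·12544 = 1)
(x_2, y_2) = (1665·1665 + 221·112·112, 1665·112 + 112·1665) = (5544449, 372960)
(x_3, y_3) = (1665·5544449 + 221·112·372960, 1665·372960 + 112·5544449) = (18463013505, 1241956688)
(x_4, y_4) = (1665·18463013505 + 221·112·1241956688, 1665·1241956688 + 112·18463013505) = (61481829427201, 4135715398080)

1665 112
5544449 372960
18463013505 1241956688
61481829427201 4135715398080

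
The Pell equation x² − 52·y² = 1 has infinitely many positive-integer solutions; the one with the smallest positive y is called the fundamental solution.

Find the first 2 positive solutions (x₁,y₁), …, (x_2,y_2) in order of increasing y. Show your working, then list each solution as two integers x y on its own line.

[7; 4,1,2,1,4,14] for √52; ℓ=6 ⇒ convergent index 5
i=0: a=7 ⇒ p=7, q=1
i=1: a=4 ⇒ p=29, q=4
i=2: a=1 ⇒ p=36, q=5
…
i=4: a=1 ⇒ p=137, q=19
i=5: a=4 ⇒ p=649, q=90
fundamental: x₁=649, y₁=90  (since 421201 − 52·8100 = 1)
n=2: (649,90)∘(649,90) = (649·649+52·90·90, 649·90+90·649) = (842401,116820)

649 90
842401 116820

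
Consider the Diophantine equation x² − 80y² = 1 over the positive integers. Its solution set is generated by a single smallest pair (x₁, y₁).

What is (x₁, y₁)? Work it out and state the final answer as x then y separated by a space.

d=80: √d = [8; 1,16] (ℓ=2, even), read p_1/q_1
k=0  a_k=8  p_k/q_k = 8/1
k=1  a_k=1  p_k/q_k = 9/1
(x₁, y₁) = (9, 1);  9² − 80·1² = 1 ✓

9 1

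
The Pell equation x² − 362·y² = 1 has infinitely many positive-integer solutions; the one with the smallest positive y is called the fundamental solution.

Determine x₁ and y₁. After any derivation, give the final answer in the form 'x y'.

√362 → a₀=19, period (38); ℓ=1 odd so k=1
i=0: a=19 ⇒ p=19, q=1
i=1: a=38 ⇒ p=723, q=38
fundamental: x₁=723, y₁=38  (since 522729 − 362·1444 = 1)

723 38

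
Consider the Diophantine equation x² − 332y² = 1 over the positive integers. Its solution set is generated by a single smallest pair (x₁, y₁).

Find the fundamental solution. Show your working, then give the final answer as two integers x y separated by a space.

13447 738

√332 = [18; 4,1,1,8,1,1,4,36, …], period ℓ=8 (even) → k=7
step 0: (18, 1)  from 18·(1,0) + (0,1)
step 1: (73, 4)  from 4·(18,1) + (1,0)
step 2: (91, 5)  from 1·(73,4) + (18,1)
step 3: (164, 9)  from 1·(91,5) + (73,4)
step 4: (1403, 77)  from 8·(164,9) + (91,5)
…
step 6: (2970, 163)  from 1·(1567,86) + (1403,77)
step 7: (13447, 738)  from 4·(2970,163) + (1567,86)
→ (13447, 738).  Check: 13447²=180821809, 332·738²=180821808, difference 1.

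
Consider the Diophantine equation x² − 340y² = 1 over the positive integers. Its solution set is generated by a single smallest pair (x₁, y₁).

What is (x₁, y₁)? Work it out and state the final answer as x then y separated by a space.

285769 15498

d=340: √d = [18; 2,3,1,1,1,…,3,2,36] (ℓ=14, even), read p_13/q_13
k=0  a_k=18  p_k/q_k = 18/1
k=1  a_k=2  p_k/q_k = 37/2
…
k=3  a_k=1  p_k/q_k = 166/9
k=4  a_k=1  p_k/q_k = 295/16
k=5  a_k=1  p_k/q_k = 461/25
…
k=7  a_k=8  p_k/q_k = 6509/353
…
k=9  a_k=1  p_k/q_k = 13774/747
k=10  a_k=1  p_k/q_k = 21039/1141
k=11  a_k=1  p_k/q_k = 34813/1888
k=12  a_k=3  p_k/q_k = 125478/6805
k=13  a_k=2  p_k/q_k = 285769/15498
fundamental: x₁=285769, y₁=15498  (since 81663921361 − 340·240188004 = 1)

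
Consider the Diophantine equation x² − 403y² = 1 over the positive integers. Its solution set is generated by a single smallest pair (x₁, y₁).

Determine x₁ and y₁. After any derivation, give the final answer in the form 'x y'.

d=403: √d = [20; 13,2,1,3,1,3,1,2,13,40] (ℓ=10, even), read p_9/q_9
a_0=20:  p_0=20·1+0=20,  q_0=20·0+1=1
a_1=13:  p_1=13·20+1=261,  q_1=13·1+0=13
a_2=2:  p_2=2·261+20=542,  q_2=2·13+1=27
…
a_4=3:  p_4=3·803+542=2951,  q_4=3·40+27=147
a_5=1:  p_5=1·2951+803=3754,  q_5=1·147+40=187
…
a_7=1:  p_7=1·14213+3754=17967,  q_7=1·708+187=895
a_8=2:  p_8=2·17967+14213=50147,  q_8=2·895+708=2498
a_9=13:  p_9=13·50147+17967=669878,  q_9=13·2498+895=33369
fundamental: x₁=669878, y₁=33369  (since 448736534884 − 403·1113490161 = 1)

669878 33369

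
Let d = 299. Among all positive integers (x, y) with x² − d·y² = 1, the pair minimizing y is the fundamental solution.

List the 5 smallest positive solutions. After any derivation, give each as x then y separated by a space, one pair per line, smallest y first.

d=299: √d = [17; 3,2,3,34] (ℓ=4, even), read p_3/q_3
i=0: a=17 ⇒ p=17, q=1
i=1: a=3 ⇒ p=52, q=3
i=2: a=2 ⇒ p=121, q=7
i=3: a=3 ⇒ p=415, q=24
fundamental: x₁=415, y₁=24  (since 172225 − 299·576 = 1)
k=2:  x_2 = 415·415+299·24·24 = 344449,  y_2 = 415·24+24·415 = 19920
k=3:  x_3 = 415·344449+299·24·19920 = 285892255,  y_3 = 415·19920+24·344449 = 16533576
k=4:  x_4 = 415·285892255+299·24·16533576 = 237290227201,  y_4 = 415·16533576+24·285892255 = 13722848160
k=5:  x_5 = 415·237290227201+299·24·13722848160 = 196950602684575,  y_5 = 415·13722848160+24·237290227201 = 11389947439224

415 24
344449 19920
285892255 16533576
237290227201 13722848160
196950602684575 11389947439224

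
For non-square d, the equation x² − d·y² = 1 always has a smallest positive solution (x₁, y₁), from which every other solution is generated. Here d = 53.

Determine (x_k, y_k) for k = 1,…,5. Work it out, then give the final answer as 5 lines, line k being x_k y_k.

√53 → a₀=7, period (3,1,1,3,14); ℓ=5 odd so k=9
k=0  a_k=7  p_k/q_k = 7/1
k=1  a_k=3  p_k/q_k = 22/3
k=2  a_k=1  p_k/q_k = 29/4
…
k=4  a_k=3  p_k/q_k = 182/25
k=5  a_k=14  p_k/q_k = 2599/357
k=6  a_k=3  p_k/q_k = 7979/1096
k=7  a_k=1  p_k/q_k = 10578/1453
k=8  a_k=1  p_k/q_k = 18557/2549
k=9  a_k=3  p_k/q_k = 66249/9100
fundamental: x₁=66249, y₁=9100  (since 4388930001 − 53·82810000 = 1)
k=2:  x_2 = 66249·66249+53·9100·9100 = 8777860001,  y_2 = 66249·9100+9100·66249 = 1205731800
k=3:  x_3 = 66249·8777860001+53·9100·1205731800 = 1163048894346249,  y_3 = 66249·1205731800+9100·8777860001 = 159757052027300
k=4:  x_4 = 66249·1163048894346249+53·9100·159757052027300 = 154101652394311440001,  y_4 = 66249·159757052027300+9100·1163048894346249 = 21167489878307463600
k=5:  x_5 = 66249·154101652394311440001+53·9100·21167489878307463600 = 20418160737778428282906249,  y_5 = 66249·21167489878307463600+9100·154101652394311440001 = 2804650073736225260045500

66249 9100
8777860001 1205731800
1163048894346249 159757052027300
154101652394311440001 21167489878307463600
20418160737778428282906249 2804650073736225260045500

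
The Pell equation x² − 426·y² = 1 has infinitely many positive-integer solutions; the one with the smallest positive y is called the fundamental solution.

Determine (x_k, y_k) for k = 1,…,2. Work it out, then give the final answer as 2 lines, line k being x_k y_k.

√426 → a₀=20, period (1,1,1,3,2,6,2,3,1,1,1,40); ℓ=12 even so k=11
k=0  a_k=20  p_k/q_k = 20/1
k=1  a_k=1  p_k/q_k = 21/1
k=2  a_k=1  p_k/q_k = 41/2
k=3  a_k=1  p_k/q_k = 62/3
…
k=5  a_k=2  p_k/q_k = 516/25
k=6  a_k=6  p_k/q_k = 3323/161
k=7  a_k=2  p_k/q_k = 7162/347
k=8  a_k=3  p_k/q_k = 24809/1202
k=9  a_k=1  p_k/q_k = 31971/1549
k=10  a_k=1  p_k/q_k = 56780/2751
k=11  a_k=1  p_k/q_k = 88751/4300
(x₁, y₁) = (88751, 4300);  88751² − 426·4300² = 1 ✓
(88751+4300√426)^2 = 15753480001 + 763258600√426

88751 4300
15753480001 763258600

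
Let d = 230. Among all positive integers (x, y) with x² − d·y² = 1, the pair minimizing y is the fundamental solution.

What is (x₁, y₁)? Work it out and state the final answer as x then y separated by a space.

√230 → a₀=15, period (6,30); ℓ=2 even so k=1
k=0  a_k=15  p_k/q_k = 15/1
k=1  a_k=6  p_k/q_k = 91/6
→ (91, 6).  Check: 91²=8281, 230·6²=8280, difference 1.

91 6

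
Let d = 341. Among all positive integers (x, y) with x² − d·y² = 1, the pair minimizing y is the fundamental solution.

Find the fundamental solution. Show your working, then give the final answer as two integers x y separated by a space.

10626551 575460

[18; 2,6,1,8,2,…,6,2,36] for √341; ℓ=14 ⇒ convergent index 13
step 0: (18, 1)  from 18·(1,0) + (0,1)
step 1: (37, 2)  from 2·(18,1) + (1,0)
step 2: (240, 13)  from 6·(37,2) + (18,1)
…
step 4: (2456, 133)  from 8·(277,15) + (240,13)
step 5: (5189, 281)  from 2·(2456,133) + (277,15)
step 6: (7645, 414)  from 1·(5189,281) + (2456,133)
…
step 9: (76727, 4155)  from 2·(28124,1523) + (20479,1109)
step 10: (641940, 34763)  from 8·(76727,4155) + (28124,1523)
step 11: (718667, 38918)  from 1·(641940,34763) + (76727,4155)
step 12: (4953942, 268271)  from 6·(718667,38918) + (641940,34763)
step 13: (10626551, 575460)  from 2·(4953942,268271) + (718667,38918)
→ (10626551, 575460).  Check: 10626551²=112923586155601, 341·575460²=112923586155600, difference 1.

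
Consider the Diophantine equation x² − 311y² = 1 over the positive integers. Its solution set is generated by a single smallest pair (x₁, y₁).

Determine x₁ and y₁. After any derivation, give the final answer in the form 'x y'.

16883880 957397

[17; 1,1,1,2,1,…,1,1,34] for √311; ℓ=16 ⇒ convergent index 15
a_0=17:  p_0=17·1+0=17,  q_0=17·0+1=1
a_1=1:  p_1=1·17+1=18,  q_1=1·1+0=1
a_2=1:  p_2=1·18+17=35,  q_2=1·1+1=2
a_3=1:  p_3=1·35+18=53,  q_3=1·2+1=3
a_4=2:  p_4=2·53+35=141,  q_4=2·3+2=8
a_5=1:  p_5=1·141+53=194,  q_5=1·8+3=11
a_6=6:  p_6=6·194+141=1305,  q_6=6·11+8=74
a_7=3:  p_7=3·1305+194=4109,  q_7=3·74+11=233
a_8=17:  p_8=17·4109+1305=71158,  q_8=17·233+74=4035
a_9=3:  p_9=3·71158+4109=217583,  q_9=3·4035+233=12338
a_10=6:  p_10=6·217583+71158=1376656,  q_10=6·12338+4035=78063
…
a_13=1:  p_13=1·4565134+1594239=6159373,  q_13=1·258865+90401=349266
a_14=1:  p_14=1·6159373+4565134=10724507,  q_14=1·349266+258865=608131
a_15=1:  p_15=1·10724507+6159373=16883880,  q_15=1·608131+349266=957397
→ (16883880, 957397).  Check: 16883880²=285065403854400, 311·957397²=285065403854399, difference 1.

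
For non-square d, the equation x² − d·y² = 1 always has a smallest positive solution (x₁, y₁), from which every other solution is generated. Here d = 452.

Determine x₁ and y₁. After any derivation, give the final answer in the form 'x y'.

1204353 56648

d=452: √d = [21; 3,1,5,3,10,3,5,1,3,42] (ℓ=10, even), read p_9/q_9
step 0: (21, 1)  from 21·(1,0) + (0,1)
…
step 6: (49579, 2332)  from 3·(16009,753) + (1552,73)
step 7: (263904, 12413)  from 5·(49579,2332) + (16009,753)
step 8: (313483, 14745)  from 1·(263904,12413) + (49579,2332)
step 9: (1204353, 56648)  from 3·(313483,14745) + (263904,12413)
(x₁, y₁) = (1204353, 56648);  1204353² − 452·56648² = 1 ✓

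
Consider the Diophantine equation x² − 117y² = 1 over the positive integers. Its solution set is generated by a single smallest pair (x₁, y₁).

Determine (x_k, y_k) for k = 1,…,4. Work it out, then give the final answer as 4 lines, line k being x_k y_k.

√117 = [10; 1,4,2,4,1,20, …], period ℓ=6 (even) → k=5
k=0  a_k=10  p_k/q_k = 10/1
k=1  a_k=1  p_k/q_k = 11/1
…
k=3  a_k=2  p_k/q_k = 119/11
k=4  a_k=4  p_k/q_k = 530/49
k=5  a_k=1  p_k/q_k = 649/60
fundamental: x₁=649, y₁=60  (since 421201 − 117·3600 = 1)
(x_2, y_2) = (649·649 + 117·60·60, 649·60 + 60·649) = (842401, 77880)
(x_3, y_3) = (649·842401 + 117·60·77880, 649·77880 + 60·842401) = (1093435849, 101088180)
(x_4, y_4) = (649·1093435849 + 117·60·101088180, 649·101088180 + 60·1093435849) = (1419278889601, 131212379760)

649 60
842401 77880
1093435849 101088180
1419278889601 131212379760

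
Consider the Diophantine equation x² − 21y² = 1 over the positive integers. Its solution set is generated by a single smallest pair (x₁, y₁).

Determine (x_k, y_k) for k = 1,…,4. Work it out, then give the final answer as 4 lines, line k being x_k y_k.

d=21: √d = [4; 1,1,2,1,1,8] (ℓ=6, even), read p_5/q_5
step 0: (4, 1)  from 4·(1,0) + (0,1)
step 1: (5, 1)  from 1·(4,1) + (1,0)
step 2: (9, 2)  from 1·(5,1) + (4,1)
step 3: (23, 5)  from 2·(9,2) + (5,1)
step 4: (32, 7)  from 1·(23,5) + (9,2)
step 5: (55, 12)  from 1·(32,7) + (23,5)
→ (55, 12).  Check: 55²=3025, 21·12²=3024, difference 1.
(55+12√21)^2 = 6049 + 1320√21
(55+12√21)^3 = 665335 + 145188√21
(55+12√21)^4 = 73180801 + 15969360√21

55 12
6049 1320
665335 145188
73180801 15969360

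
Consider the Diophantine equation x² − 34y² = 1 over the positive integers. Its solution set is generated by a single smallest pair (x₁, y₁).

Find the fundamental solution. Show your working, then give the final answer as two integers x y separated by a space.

35 6

√34 → a₀=5, period (1,4,1,10); ℓ=4 even so k=3
step 0: (5, 1)  from 5·(1,0) + (0,1)
…
step 2: (29, 5)  from 4·(6,1) + (5,1)
step 3: (35, 6)  from 1·(29,5) + (6,1)
fundamental: x₁=35, y₁=6  (since 1225 − 34·36 = 1)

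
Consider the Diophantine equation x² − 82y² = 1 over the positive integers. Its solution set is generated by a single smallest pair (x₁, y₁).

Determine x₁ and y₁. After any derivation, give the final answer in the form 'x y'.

163 18

√82 = [9; 18, …], period ℓ=1 (odd) → k=1
a_0=9:  p_0=9·1+0=9,  q_0=9·0+1=1
a_1=18:  p_1=18·9+1=163,  q_1=18·1+0=18
→ (163, 18).  Check: 163²=26569, 82·18²=26568, difference 1.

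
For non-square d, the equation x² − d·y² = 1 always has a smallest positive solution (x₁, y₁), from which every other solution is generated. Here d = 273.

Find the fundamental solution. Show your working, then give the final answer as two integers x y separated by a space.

√273 → a₀=16, period (1,1,10,1,1,32); ℓ=6 even so k=5
i=0: a=16 ⇒ p=16, q=1
…
i=2: a=1 ⇒ p=33, q=2
…
i=4: a=1 ⇒ p=380, q=23
i=5: a=1 ⇒ p=727, q=44
fundamental: x₁=727, y₁=44  (since 528529 − 273·1936 = 1)

727 44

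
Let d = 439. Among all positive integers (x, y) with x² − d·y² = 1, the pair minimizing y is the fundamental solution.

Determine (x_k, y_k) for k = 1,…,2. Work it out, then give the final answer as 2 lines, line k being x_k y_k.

√439 = [20; 1,19,1,40, …], period ℓ=4 (even) → k=3
k=0  a_k=20  p_k/q_k = 20/1
…
k=2  a_k=19  p_k/q_k = 419/20
k=3  a_k=1  p_k/q_k = 440/21
→ (440, 21).  Check: 440²=193600, 439·21²=193599, difference 1.
(440+21√439)^2 = 387199 + 18480√439

440 21
387199 18480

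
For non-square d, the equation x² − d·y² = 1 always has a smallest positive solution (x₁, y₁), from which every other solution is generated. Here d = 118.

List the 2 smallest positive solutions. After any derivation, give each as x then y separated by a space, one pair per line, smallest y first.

306917 28254
188396089777 17343265836

√118 = [10; 1,6,3,2,10,2,3,6,1,20, …], period ℓ=10 (even) → k=9
step 0: (10, 1)  from 10·(1,0) + (0,1)
step 1: (11, 1)  from 1·(10,1) + (1,0)
…
step 3: (239, 22)  from 3·(76,7) + (11,1)
step 4: (554, 51)  from 2·(239,22) + (76,7)
…
step 8: (264802, 24377)  from 6·(42115,3877) + (12112,1115)
step 9: (306917, 28254)  from 1·(264802,24377) + (42115,3877)
fundamental: x₁=306917, y₁=28254  (since 94198044889 − 118·798288516 = 1)
(x_2, y_2) = (306917·306917 + 118·28254·28254, 306917·28254 + 28254·306917) = (188396089777, 17343265836)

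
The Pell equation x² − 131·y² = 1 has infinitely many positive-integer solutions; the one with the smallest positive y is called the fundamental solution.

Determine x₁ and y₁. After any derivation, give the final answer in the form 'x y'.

10610 927

d=131: √d = [11; 2,4,11,4,2,22] (ℓ=6, even), read p_5/q_5
k=0  a_k=11  p_k/q_k = 11/1
k=1  a_k=2  p_k/q_k = 23/2
k=2  a_k=4  p_k/q_k = 103/9
k=3  a_k=11  p_k/q_k = 1156/101
k=4  a_k=4  p_k/q_k = 4727/413
k=5  a_k=2  p_k/q_k = 10610/927
(x₁, y₁) = (10610, 927);  10610² − 131·927² = 1 ✓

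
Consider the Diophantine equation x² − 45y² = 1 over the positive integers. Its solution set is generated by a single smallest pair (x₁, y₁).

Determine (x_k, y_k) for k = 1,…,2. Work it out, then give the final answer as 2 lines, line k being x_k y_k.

161 24
51841 7728

d=45: √d = [6; 1,2,2,2,1,12] (ℓ=6, even), read p_5/q_5
step 0: (6, 1)  from 6·(1,0) + (0,1)
…
step 2: (20, 3)  from 2·(7,1) + (6,1)
step 3: (47, 7)  from 2·(20,3) + (7,1)
step 4: (114, 17)  from 2·(47,7) + (20,3)
step 5: (161, 24)  from 1·(114,17) + (47,7)
fundamental: x₁=161, y₁=24  (since 25921 − 45·576 = 1)
n=2: (161,24)∘(161,24) = (161·161+45·24·24, 161·24+24·161) = (51841,7728)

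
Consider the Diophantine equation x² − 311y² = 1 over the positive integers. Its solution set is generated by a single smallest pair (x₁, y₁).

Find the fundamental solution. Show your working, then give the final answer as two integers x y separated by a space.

√311 → a₀=17, period (1,1,1,2,1,…,1,1,34); ℓ=16 even so k=15
a_0=17:  p_0=17·1+0=17,  q_0=17·0+1=1
a_1=1:  p_1=1·17+1=18,  q_1=1·1+0=1
a_2=1:  p_2=1·18+17=35,  q_2=1·1+1=2
a_3=1:  p_3=1·35+18=53,  q_3=1·2+1=3
…
a_5=1:  p_5=1·141+53=194,  q_5=1·8+3=11
a_6=6:  p_6=6·194+141=1305,  q_6=6·11+8=74
a_7=3:  p_7=3·1305+194=4109,  q_7=3·74+11=233
a_8=17:  p_8=17·4109+1305=71158,  q_8=17·233+74=4035
a_9=3:  p_9=3·71158+4109=217583,  q_9=3·4035+233=12338
a_10=6:  p_10=6·217583+71158=1376656,  q_10=6·12338+4035=78063
…
a_12=2:  p_12=2·1594239+1376656=4565134,  q_12=2·90401+78063=258865
a_13=1:  p_13=1·4565134+1594239=6159373,  q_13=1·258865+90401=349266
a_14=1:  p_14=1·6159373+4565134=10724507,  q_14=1·349266+258865=608131
a_15=1:  p_15=1·10724507+6159373=16883880,  q_15=1·608131+349266=957397
(x₁, y₁) = (16883880, 957397);  16883880² − 311·957397² = 1 ✓

16883880 957397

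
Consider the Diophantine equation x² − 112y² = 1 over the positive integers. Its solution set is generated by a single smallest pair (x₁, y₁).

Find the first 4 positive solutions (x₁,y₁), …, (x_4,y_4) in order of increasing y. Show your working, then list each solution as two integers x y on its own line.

127 12
32257 3048
8193151 774180
2081028097 196638672

d=112: √d = [10; 1,1,2,1,1,20] (ℓ=6, even), read p_5/q_5
a_0=10:  p_0=10·1+0=10,  q_0=10·0+1=1
a_1=1:  p_1=1·10+1=11,  q_1=1·1+0=1
a_2=1:  p_2=1·11+10=21,  q_2=1·1+1=2
a_3=2:  p_3=2·21+11=53,  q_3=2·2+1=5
a_4=1:  p_4=1·53+21=74,  q_4=1·5+2=7
a_5=1:  p_5=1·74+53=127,  q_5=1·7+5=12
(x₁, y₁) = (127, 12);  127² − 112·12² = 1 ✓
n=2: (127,12)∘(127,12) = (127·127+112·12·12, 127·12+12·127) = (32257,3048)
n=3: (32257,3048)∘(127,12) = (127·32257+112·12·3048, 127·3048+12·32257) = (8193151,774180)
n=4: (8193151,774180)∘(127,12) = (127·8193151+112·12·774180, 127·774180+12·8193151) = (2081028097,196638672)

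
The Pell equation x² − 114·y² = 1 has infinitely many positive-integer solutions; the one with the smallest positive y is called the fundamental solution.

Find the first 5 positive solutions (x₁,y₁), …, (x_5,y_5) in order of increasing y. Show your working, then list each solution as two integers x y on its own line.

[10; 1,2,10,2,1,20] for √114; ℓ=6 ⇒ convergent index 5
i=0: a=10 ⇒ p=10, q=1
i=1: a=1 ⇒ p=11, q=1
i=2: a=2 ⇒ p=32, q=3
i=3: a=10 ⇒ p=331, q=31
i=4: a=2 ⇒ p=694, q=65
i=5: a=1 ⇒ p=1025, q=96
(x₁, y₁) = (1025, 96);  1025² − 114·96² = 1 ✓
(x_2, y_2) = (1025·1025 + 114·96·96, 1025·96 + 96·1025) = (2101249, 196800)
(x_3, y_3) = (1025·2101249 + 114·96·196800, 1025·196800 + 96·2101249) = (4307559425, 403439904)
(x_4, y_4) = (1025·4307559425 + 114·96·403439904, 1025·403439904 + 96·4307559425) = (8830494720001, 827051606400)
(x_5, y_5) = (1025·8830494720001 + 114·96·827051606400, 1025·827051606400 + 96·8830494720001) = (18102509868442625, 1695455389680096)

1025 96
2101249 196800
4307559425 403439904
8830494720001 827051606400
18102509868442625 1695455389680096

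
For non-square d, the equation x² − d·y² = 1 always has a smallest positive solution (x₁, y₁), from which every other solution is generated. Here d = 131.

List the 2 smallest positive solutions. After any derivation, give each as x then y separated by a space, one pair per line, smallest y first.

√131 → a₀=11, period (2,4,11,4,2,22); ℓ=6 even so k=5
i=0: a=11 ⇒ p=11, q=1
…
i=2: a=4 ⇒ p=103, q=9
i=3: a=11 ⇒ p=1156, q=101
i=4: a=4 ⇒ p=4727, q=413
i=5: a=2 ⇒ p=10610, q=927
fundamental: x₁=10610, y₁=927  (since 112572100 − 131·859329 = 1)
(10610+927√131)^2 = 225144199 + 19670940√131

10610 927
225144199 19670940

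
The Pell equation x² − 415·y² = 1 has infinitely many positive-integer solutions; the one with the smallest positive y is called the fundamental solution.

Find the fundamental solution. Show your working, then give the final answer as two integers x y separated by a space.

d=415: √d = [20; 2,1,2,4,6,…,1,2,40] (ℓ=16, even), read p_15/q_15
a_0=20:  p_0=20·1+0=20,  q_0=20·0+1=1
a_1=2:  p_1=2·20+1=41,  q_1=2·1+0=2
a_2=1:  p_2=1·41+20=61,  q_2=1·2+1=3
a_3=2:  p_3=2·61+41=163,  q_3=2·3+2=8
a_4=4:  p_4=4·163+61=713,  q_4=4·8+3=35
a_5=6:  p_5=6·713+163=4441,  q_5=6·35+8=218
a_6=1:  p_6=1·4441+713=5154,  q_6=1·218+35=253
a_7=1:  p_7=1·5154+4441=9595,  q_7=1·253+218=471
…
a_10=1:  p_10=1·43534+33939=77473,  q_10=1·2137+1666=3803
a_11=6:  p_11=6·77473+43534=508372,  q_11=6·3803+2137=24955
…
a_13=2:  p_13=2·2110961+508372=4730294,  q_13=2·103623+24955=232201
a_14=1:  p_14=1·4730294+2110961=6841255,  q_14=1·232201+103623=335824
a_15=2:  p_15=2·6841255+4730294=18412804,  q_15=2·335824+232201=903849
(x₁, y₁) = (18412804, 903849);  18412804² − 415·903849² = 1 ✓

18412804 903849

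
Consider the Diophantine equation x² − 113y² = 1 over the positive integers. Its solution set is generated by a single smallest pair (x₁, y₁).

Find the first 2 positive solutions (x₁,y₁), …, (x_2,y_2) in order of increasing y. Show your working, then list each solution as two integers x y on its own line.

1204353 113296
2900932297217 272896754976

√113 = [10; 1,1,1,2,2,1,1,1,20, …], period ℓ=9 (odd) → k=17
i=0: a=10 ⇒ p=10, q=1
i=1: a=1 ⇒ p=11, q=1
i=2: a=1 ⇒ p=21, q=2
i=3: a=1 ⇒ p=32, q=3
…
i=5: a=2 ⇒ p=202, q=19
…
i=8: a=1 ⇒ p=776, q=73
…
i=10: a=1 ⇒ p=16785, q=1579
i=11: a=1 ⇒ p=32794, q=3085
…
i=14: a=2 ⇒ p=313483, q=29490
i=15: a=1 ⇒ p=445435, q=41903
i=16: a=1 ⇒ p=758918, q=71393
i=17: a=1 ⇒ p=1204353, q=113296
fundamental: x₁=1204353, y₁=113296  (since 1450466148609 − 113·12835983616 = 1)
(1204353+113296√113)^2 = 2900932297217 + 272896754976√113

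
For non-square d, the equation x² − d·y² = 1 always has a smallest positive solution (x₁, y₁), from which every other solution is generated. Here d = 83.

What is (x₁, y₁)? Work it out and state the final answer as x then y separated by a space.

82 9

√83 = [9; 9,18, …], period ℓ=2 (even) → k=1
a_0=9:  p_0=9·1+0=9,  q_0=9·0+1=1
a_1=9:  p_1=9·9+1=82,  q_1=9·1+0=9
fundamental: x₁=82, y₁=9  (since 6724 − 83·81 = 1)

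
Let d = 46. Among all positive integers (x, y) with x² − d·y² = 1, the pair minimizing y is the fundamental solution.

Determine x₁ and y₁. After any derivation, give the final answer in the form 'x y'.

24335 3588

d=46: √d = [6; 1,3,1,1,2,6,2,1,1,3,1,12] (ℓ=12, even), read p_11/q_11
k=0  a_k=6  p_k/q_k = 6/1
…
k=3  a_k=1  p_k/q_k = 34/5
…
k=10  a_k=3  p_k/q_k = 19038/2807
k=11  a_k=1  p_k/q_k = 24335/3588
→ (24335, 3588).  Check: 24335²=592192225, 46·3588²=592192224, difference 1.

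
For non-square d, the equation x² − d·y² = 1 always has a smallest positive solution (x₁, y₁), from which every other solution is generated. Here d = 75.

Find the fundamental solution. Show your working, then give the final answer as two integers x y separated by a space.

√75 = [8; 1,1,1,16, …], period ℓ=4 (even) → k=3
step 0: (8, 1)  from 8·(1,0) + (0,1)
step 1: (9, 1)  from 1·(8,1) + (1,0)
step 2: (17, 2)  from 1·(9,1) + (8,1)
step 3: (26, 3)  from 1·(17,2) + (9,1)
(x₁, y₁) = (26, 3);  26² − 75·3² = 1 ✓

26 3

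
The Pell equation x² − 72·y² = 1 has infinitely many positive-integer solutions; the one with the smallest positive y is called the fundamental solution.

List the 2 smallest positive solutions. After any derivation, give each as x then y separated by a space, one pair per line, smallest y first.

√72 = [8; 2,16, …], period ℓ=2 (even) → k=1
step 0: (8, 1)  from 8·(1,0) + (0,1)
step 1: (17, 2)  from 2·(8,1) + (1,0)
→ (17, 2).  Check: 17²=289, 72·2²=288, difference 1.
k=2:  x_2 = 17·17+72·2·2 = 577,  y_2 = 17·2+2·17 = 68

17 2
577 68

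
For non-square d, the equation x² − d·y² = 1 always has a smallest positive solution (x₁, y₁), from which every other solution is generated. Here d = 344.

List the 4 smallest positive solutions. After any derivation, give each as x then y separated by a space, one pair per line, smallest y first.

d=344: √d = [18; 1,1,4,1,3,1,4,1,1,36] (ℓ=10, even), read p_9/q_9
step 0: (18, 1)  from 18·(1,0) + (0,1)
step 1: (19, 1)  from 1·(18,1) + (1,0)
step 2: (37, 2)  from 1·(19,1) + (18,1)
step 3: (167, 9)  from 4·(37,2) + (19,1)
…
step 6: (983, 53)  from 1·(779,42) + (204,11)
…
step 8: (5694, 307)  from 1·(4711,254) + (983,53)
step 9: (10405, 561)  from 1·(5694,307) + (4711,254)
(x₁, y₁) = (10405, 561);  10405² − 344·561² = 1 ✓
n=2: (10405,561)∘(10405,561) = (10405·10405+344·561·561, 10405·561+561·10405) = (216528049,11674410)
n=3: (216528049,11674410)∘(10405,561) = (10405·216528049+344·561·11674410, 10405·11674410+561·216528049) = (4505948689285,242944471539)
n=4: (4505948689285,242944471539)∘(10405,561) = (10405·4505948689285+344·561·242944471539, 10405·242944471539+561·4505948689285) = (93768792007492801,5055674441052180)

10405 561
216528049 11674410
4505948689285 242944471539
93768792007492801 5055674441052180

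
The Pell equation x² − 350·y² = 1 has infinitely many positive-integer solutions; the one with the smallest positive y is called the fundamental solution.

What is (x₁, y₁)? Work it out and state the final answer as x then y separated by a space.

√350 = [18; 1,2,2,2,1,36, …], period ℓ=6 (even) → k=5
a_0=18:  p_0=18·1+0=18,  q_0=18·0+1=1
a_1=1:  p_1=1·18+1=19,  q_1=1·1+0=1
…
a_4=2:  p_4=2·131+56=318,  q_4=2·7+3=17
a_5=1:  p_5=1·318+131=449,  q_5=1·17+7=24
(x₁, y₁) = (449, 24);  449² − 350·24² = 1 ✓

449 24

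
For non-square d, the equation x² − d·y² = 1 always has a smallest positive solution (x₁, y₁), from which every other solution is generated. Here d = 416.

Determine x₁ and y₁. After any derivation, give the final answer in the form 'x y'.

5201 255

√416 = [20; 2,1,1,9,1,1,2,40, …], period ℓ=8 (even) → k=7
k=0  a_k=20  p_k/q_k = 20/1
k=1  a_k=2  p_k/q_k = 41/2
…
k=4  a_k=9  p_k/q_k = 979/48
k=5  a_k=1  p_k/q_k = 1081/53
k=6  a_k=1  p_k/q_k = 2060/101
k=7  a_k=2  p_k/q_k = 5201/255
(x₁, y₁) = (5201, 255);  5201² − 416·255² = 1 ✓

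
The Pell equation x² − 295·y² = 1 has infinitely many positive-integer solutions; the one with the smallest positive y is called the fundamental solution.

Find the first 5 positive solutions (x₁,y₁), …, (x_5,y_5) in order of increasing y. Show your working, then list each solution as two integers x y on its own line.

[17; 5,1,2,3,2,6,2,3,2,1,5,34] for √295; ℓ=12 ⇒ convergent index 11
a_0=17:  p_0=17·1+0=17,  q_0=17·0+1=1
…
a_6=6:  p_6=6·2250+979=14479,  q_6=6·131+57=843
a_7=2:  p_7=2·14479+2250=31208,  q_7=2·843+131=1817
a_8=3:  p_8=3·31208+14479=108103,  q_8=3·1817+843=6294
…
a_10=1:  p_10=1·247414+108103=355517,  q_10=1·14405+6294=20699
a_11=5:  p_11=5·355517+247414=2024999,  q_11=5·20699+14405=117900
→ (2024999, 117900).  Check: 2024999²=4100620950001, 295·117900²=4100620950000, difference 1.
n=2: (2024999,117900)∘(2024999,117900) = (2024999·2024999+295·117900·117900, 2024999·117900+117900·2024999) = (8201241900001,477494764200)
n=3: (8201241900001,477494764200)∘(2024999,117900) = (2024999·8201241900001+295·117900·477494764200, 2024999·477494764200+117900·8201241900001) = (33215013292518224999,1933852840020353700)
n=4: (33215013292518224999,1933852840020353700)∘(2024999,117900) = (2024999·33215013292518224999+295·117900·1933852840020353700, 2024999·1933852840020353700+117900·33215013292518224999) = (134520737404664024967600001,7832100134376274949528400)
n=5: (134520737404664024967600001,7832100134376274949528400)∘(2024999,117900) = (2024999·134520737404664024967600001+295·117900·7832100134376274949528400, 2024999·7832100134376274949528400+117900·134520737404664024967600001) = (544808717447381276777437550624999,31719989880021710940200100589500)

2024999 117900
8201241900001 477494764200
33215013292518224999 1933852840020353700
134520737404664024967600001 7832100134376274949528400
544808717447381276777437550624999 31719989880021710940200100589500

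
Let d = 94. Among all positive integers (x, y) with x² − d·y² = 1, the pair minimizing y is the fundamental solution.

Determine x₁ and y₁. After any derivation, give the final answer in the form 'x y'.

2143295 221064

[9; 1,2,3,1,1,…,2,1,18] for √94; ℓ=16 ⇒ convergent index 15
a_0=9:  p_0=9·1+0=9,  q_0=9·0+1=1
…
a_7=1:  p_7=1·1241+223=1464,  q_7=1·128+23=151
a_8=8:  p_8=8·1464+1241=12953,  q_8=8·151+128=1336
a_9=1:  p_9=1·12953+1464=14417,  q_9=1·1336+151=1487
a_10=5:  p_10=5·14417+12953=85038,  q_10=5·1487+1336=8771
a_11=1:  p_11=1·85038+14417=99455,  q_11=1·8771+1487=10258
…
a_13=3:  p_13=3·184493+99455=652934,  q_13=3·19029+10258=67345
a_14=2:  p_14=2·652934+184493=1490361,  q_14=2·67345+19029=153719
a_15=1:  p_15=1·1490361+652934=2143295,  q_15=1·153719+67345=221064
(x₁, y₁) = (2143295, 221064);  2143295² − 94·221064² = 1 ✓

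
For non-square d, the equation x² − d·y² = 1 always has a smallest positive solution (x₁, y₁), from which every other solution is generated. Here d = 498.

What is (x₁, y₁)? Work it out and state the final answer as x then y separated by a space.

179777 8056

d=498: √d = [22; 3,6,22,6,3,44] (ℓ=6, even), read p_5/q_5
k=0  a_k=22  p_k/q_k = 22/1
…
k=2  a_k=6  p_k/q_k = 424/19
k=3  a_k=22  p_k/q_k = 9395/421
k=4  a_k=6  p_k/q_k = 56794/2545
k=5  a_k=3  p_k/q_k = 179777/8056
→ (179777, 8056).  Check: 179777²=32319769729, 498·8056²=32319769728, difference 1.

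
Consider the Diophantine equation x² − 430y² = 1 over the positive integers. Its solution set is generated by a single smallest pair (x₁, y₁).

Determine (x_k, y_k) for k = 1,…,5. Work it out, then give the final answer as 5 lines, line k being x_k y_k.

2862251 138030
16384961574001 790153011060
93795745300289010251 4523232492118854090
536933931562978654798296001 25893253447598574322902120
3073679365100040639604854765306251 148225981147280410676109712890150

√430 → a₀=20, period (1,2,1,3,1,…,2,1,40); ℓ=14 even so k=13
i=0: a=20 ⇒ p=20, q=1
i=1: a=1 ⇒ p=21, q=1
…
i=6: a=6 ⇒ p=2675, q=129
i=7: a=8 ⇒ p=21794, q=1051
…
i=12: a=2 ⇒ p=2107880, q=101651
i=13: a=1 ⇒ p=2862251, q=138030
→ (2862251, 138030).  Check: 2862251²=8192480787001, 430·138030²=8192480787000, difference 1.
(x_2, y_2) = (2862251·2862251 + 430·138030·138030, 2862251·138030 + 138030·2862251) = (16384961574001, 790153011060)
(x_3, y_3) = (2862251·16384961574001 + 430·138030·790153011060, 2862251·790153011060 + 138030·16384961574001) = (93795745300289010251, 4523232492118854090)
(x_4, y_4) = (2862251·93795745300289010251 + 430·138030·4523232492118854090, 2862251·4523232492118854090 + 138030·93795745300289010251) = (536933931562978654798296001, 25893253447598574322902120)
(x_5, y_5) = (2862251·536933931562978654798296001 + 430·138030·25893253447598574322902120, 2862251·25893253447598574322902120 + 138030·536933931562978654798296001) = (3073679365100040639604854765306251, 148225981147280410676109712890150)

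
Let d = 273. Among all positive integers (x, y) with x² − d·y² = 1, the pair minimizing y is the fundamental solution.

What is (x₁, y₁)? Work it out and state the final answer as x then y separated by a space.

√273 → a₀=16, period (1,1,10,1,1,32); ℓ=6 even so k=5
step 0: (16, 1)  from 16·(1,0) + (0,1)
…
step 2: (33, 2)  from 1·(17,1) + (16,1)
…
step 4: (380, 23)  from 1·(347,21) + (33,2)
step 5: (727, 44)  from 1·(380,23) + (347,21)
(x₁, y₁) = (727, 44);  727² − 273·44² = 1 ✓

727 44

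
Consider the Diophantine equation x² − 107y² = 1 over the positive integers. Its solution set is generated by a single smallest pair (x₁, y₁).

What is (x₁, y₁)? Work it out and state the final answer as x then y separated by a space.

[10; 2,1,9,1,2,20] for √107; ℓ=6 ⇒ convergent index 5
i=0: a=10 ⇒ p=10, q=1
i=1: a=2 ⇒ p=21, q=2
i=2: a=1 ⇒ p=31, q=3
i=3: a=9 ⇒ p=300, q=29
i=4: a=1 ⇒ p=331, q=32
i=5: a=2 ⇒ p=962, q=93
→ (962, 93).  Check: 962²=925444, 107·93²=925443, difference 1.

962 93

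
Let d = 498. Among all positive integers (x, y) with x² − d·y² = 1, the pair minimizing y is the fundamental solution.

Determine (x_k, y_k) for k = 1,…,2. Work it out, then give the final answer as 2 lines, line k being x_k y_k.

179777 8056
64639539457 2896567024

[22; 3,6,22,6,3,44] for √498; ℓ=6 ⇒ convergent index 5
k=0  a_k=22  p_k/q_k = 22/1
…
k=3  a_k=22  p_k/q_k = 9395/421
k=4  a_k=6  p_k/q_k = 56794/2545
k=5  a_k=3  p_k/q_k = 179777/8056
(x₁, y₁) = (179777, 8056);  179777² − 498·8056² = 1 ✓
k=2:  x_2 = 179777·179777+498·8056·8056 = 64639539457,  y_2 = 179777·8056+8056·179777 = 2896567024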